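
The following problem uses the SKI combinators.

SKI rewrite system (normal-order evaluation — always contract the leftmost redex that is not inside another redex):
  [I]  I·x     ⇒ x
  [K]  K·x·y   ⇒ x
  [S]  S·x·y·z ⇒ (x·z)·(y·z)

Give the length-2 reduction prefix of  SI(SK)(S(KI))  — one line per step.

Answer: after 2 steps: S(KI)(SK(S(KI)))

Working:
  start: SI(SK)(S(KI))
  →1  I(S(KI))(SK(S(KI)))
  →2  S(KI)(SK(S(KI)))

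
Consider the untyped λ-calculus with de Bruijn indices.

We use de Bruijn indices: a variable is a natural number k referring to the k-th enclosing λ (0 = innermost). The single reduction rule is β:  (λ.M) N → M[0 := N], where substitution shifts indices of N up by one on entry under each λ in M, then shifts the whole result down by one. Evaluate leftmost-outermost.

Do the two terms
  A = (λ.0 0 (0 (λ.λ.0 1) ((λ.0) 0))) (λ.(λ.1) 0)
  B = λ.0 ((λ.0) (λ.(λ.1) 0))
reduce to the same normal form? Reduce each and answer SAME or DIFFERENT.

Answer: SAME — A ⇓ λ.0 (λ.0), B ⇓ λ.0 (λ.0)

Working:
Term A:
  start: (λ.0 0 (0 (λ.λ.0 1) ((λ.0) 0))) (λ.(λ.1) 0)
  step 1: (λ.(λ.1) 0) (λ.(λ.1) 0) ((λ.(λ.1) 0) (λ.λ.0 1) ((λ.0) (λ.(λ.1) 0)))
  step 2: (λ.λ.(λ.1) 0) (λ.(λ.1) 0) ((λ.(λ.1) 0) (λ.λ.0 1) ((λ.0) (λ.(λ.1) 0)))
  step 3: (λ.(λ.1) 0) ((λ.(λ.1) 0) (λ.λ.0 1) ((λ.0) (λ.(λ.1) 0)))
  step 4: (λ.(λ.(λ.1) 0) (λ.λ.0 1) ((λ.0) (λ.(λ.1) 0))) ((λ.(λ.1) 0) (λ.λ.0 1) ((λ.0) (λ.(λ.1) 0)))
  step 5: (λ.(λ.1) 0) (λ.λ.0 1) ((λ.0) (λ.(λ.1) 0))
  step 6: (λ.λ.λ.0 1) (λ.λ.0 1) ((λ.0) (λ.(λ.1) 0))
  step 7: (λ.λ.0 1) ((λ.0) (λ.(λ.1) 0))
  step 8: λ.0 ((λ.0) (λ.(λ.1) 0))
  step 9: λ.0 (λ.(λ.1) 0)
  step 10: λ.0 (λ.0)

Term B:
  start: λ.0 ((λ.0) (λ.(λ.1) 0))
  step 1: λ.0 (λ.(λ.1) 0)
  step 2: λ.0 (λ.0)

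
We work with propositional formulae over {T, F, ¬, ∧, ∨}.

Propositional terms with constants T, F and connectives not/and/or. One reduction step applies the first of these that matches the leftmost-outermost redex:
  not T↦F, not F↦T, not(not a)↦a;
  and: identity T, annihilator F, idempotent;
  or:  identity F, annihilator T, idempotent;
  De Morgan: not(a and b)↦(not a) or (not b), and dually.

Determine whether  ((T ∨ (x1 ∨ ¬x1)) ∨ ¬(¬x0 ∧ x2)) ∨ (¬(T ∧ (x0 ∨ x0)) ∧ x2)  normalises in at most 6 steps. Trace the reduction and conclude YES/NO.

Answer: YES — reaches normal form T in 3 ≤ 6 steps

Derivation:
  start: ((T ∨ (x1 ∨ ¬x1)) ∨ ¬(¬x0 ∧ x2)) ∨ (¬(T ∧ (x0 ∨ x0)) ∧ x2)
  step 1: (T ∨ ¬(¬x0 ∧ x2)) ∨ (¬(T ∧ (x0 ∨ x0)) ∧ x2)
  step 2: T ∨ (¬(T ∧ (x0 ∨ x0)) ∧ x2)
  step 3: T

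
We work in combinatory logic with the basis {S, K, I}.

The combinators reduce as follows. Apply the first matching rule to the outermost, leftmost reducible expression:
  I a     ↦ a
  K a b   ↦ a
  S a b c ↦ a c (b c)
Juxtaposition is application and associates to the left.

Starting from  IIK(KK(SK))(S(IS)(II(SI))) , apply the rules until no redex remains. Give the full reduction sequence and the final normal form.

Answer: normal form = K  (in 4 steps)

Working:
  start: IIK(KK(SK))(S(IS)(II(SI)))
  step 1: IK(KK(SK))(S(IS)(II(SI)))
  step 2: K(KK(SK))(S(IS)(II(SI)))
  step 3: KK(SK)
  step 4: K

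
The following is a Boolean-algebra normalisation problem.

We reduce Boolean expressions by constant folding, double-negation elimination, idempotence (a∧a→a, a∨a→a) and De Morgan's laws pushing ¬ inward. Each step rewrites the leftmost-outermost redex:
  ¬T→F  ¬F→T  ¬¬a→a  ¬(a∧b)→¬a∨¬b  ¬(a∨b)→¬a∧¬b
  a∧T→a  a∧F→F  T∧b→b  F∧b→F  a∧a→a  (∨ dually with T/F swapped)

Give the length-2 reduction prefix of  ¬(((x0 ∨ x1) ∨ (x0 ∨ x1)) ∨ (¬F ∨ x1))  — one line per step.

Answer: after 2 steps: (¬(x0 ∨ x1) ∧ ¬(x0 ∨ x1)) ∧ ¬(¬F ∨ x1)

Working:
  start: ¬(((x0 ∨ x1) ∨ (x0 ∨ x1)) ∨ (¬F ∨ x1))
  [1] ¬((x0 ∨ x1) ∨ (x0 ∨ x1)) ∧ ¬(¬F ∨ x1)
  [2] (¬(x0 ∨ x1) ∧ ¬(x0 ∨ x1)) ∧ ¬(¬F ∨ x1)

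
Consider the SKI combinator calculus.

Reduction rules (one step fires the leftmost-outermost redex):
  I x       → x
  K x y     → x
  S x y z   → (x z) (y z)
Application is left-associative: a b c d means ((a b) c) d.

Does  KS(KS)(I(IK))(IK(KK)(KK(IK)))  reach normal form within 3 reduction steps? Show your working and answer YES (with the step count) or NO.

  start: KS(KS)(I(IK))(IK(KK)(KK(IK)))
  step 1: S(I(IK))(IK(KK)(KK(IK)))
  step 2: S(IK)(IK(KK)(KK(IK)))
  step 3: SK(IK(KK)(KK(IK)))

Answer: NO — after 3 steps the term is SK(IK(KK)(KK(IK))), not yet normal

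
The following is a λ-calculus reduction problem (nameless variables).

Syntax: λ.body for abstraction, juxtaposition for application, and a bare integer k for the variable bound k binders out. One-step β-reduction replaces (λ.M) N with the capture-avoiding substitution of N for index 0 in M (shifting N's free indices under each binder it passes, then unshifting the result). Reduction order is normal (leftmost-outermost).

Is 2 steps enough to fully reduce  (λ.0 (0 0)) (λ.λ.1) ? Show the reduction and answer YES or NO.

Answer: NO — after 2 steps the term is λ.(λ.λ.1) (λ.λ.1), not yet normal

Working:
  start: (λ.0 (0 0)) (λ.λ.1)
  →1  (λ.λ.1) ((λ.λ.1) (λ.λ.1))
  →2  λ.(λ.λ.1) (λ.λ.1)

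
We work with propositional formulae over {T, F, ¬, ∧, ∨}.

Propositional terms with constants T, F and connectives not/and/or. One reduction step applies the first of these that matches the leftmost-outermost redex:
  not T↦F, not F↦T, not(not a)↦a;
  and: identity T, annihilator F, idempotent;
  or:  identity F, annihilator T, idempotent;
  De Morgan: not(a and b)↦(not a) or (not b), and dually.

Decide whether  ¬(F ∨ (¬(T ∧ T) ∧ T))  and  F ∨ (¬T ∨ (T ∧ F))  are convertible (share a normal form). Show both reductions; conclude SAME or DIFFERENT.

Answer: DIFFERENT — A ⇓ T, B ⇓ F

Derivation:
Term A:
  start: ¬(F ∨ (¬(T ∧ T) ∧ T))
  step 1: ¬F ∧ ¬(¬(T ∧ T) ∧ T)
  step 2: T ∧ ¬(¬(T ∧ T) ∧ T)
  step 3: ¬(¬(T ∧ T) ∧ T)
  step 4: ¬¬(T ∧ T) ∨ ¬T
  step 5: (T ∧ T) ∨ ¬T
  step 6: T ∨ ¬T
  step 7: T

Term B:
  start: F ∨ (¬T ∨ (T ∧ F))
  step 1: ¬T ∨ (T ∧ F)
  step 2: F ∨ (T ∧ F)
  step 3: T ∧ F
  step 4: F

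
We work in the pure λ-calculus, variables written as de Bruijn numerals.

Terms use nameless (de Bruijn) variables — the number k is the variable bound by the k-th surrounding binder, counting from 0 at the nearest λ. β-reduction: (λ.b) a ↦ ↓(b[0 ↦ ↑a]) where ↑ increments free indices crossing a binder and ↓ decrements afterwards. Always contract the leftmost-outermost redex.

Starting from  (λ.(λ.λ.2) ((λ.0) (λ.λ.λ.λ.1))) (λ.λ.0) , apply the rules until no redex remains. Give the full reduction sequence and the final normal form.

  start: (λ.(λ.λ.2) ((λ.0) (λ.λ.λ.λ.1))) (λ.λ.0)
  step 1: (λ.λ.λ.λ.0) ((λ.0) (λ.λ.λ.λ.1))
  step 2: λ.λ.λ.0

Answer: normal form = λ.λ.λ.0  (in 2 steps)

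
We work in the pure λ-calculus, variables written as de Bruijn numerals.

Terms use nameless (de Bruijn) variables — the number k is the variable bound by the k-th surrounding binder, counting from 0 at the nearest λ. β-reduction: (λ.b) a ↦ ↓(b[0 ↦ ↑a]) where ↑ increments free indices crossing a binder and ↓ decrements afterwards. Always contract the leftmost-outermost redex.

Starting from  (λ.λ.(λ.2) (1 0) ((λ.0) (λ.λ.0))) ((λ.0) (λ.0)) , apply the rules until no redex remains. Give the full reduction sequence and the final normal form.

Answer: normal form = λ.λ.λ.0  (in 5 steps)

Working:
  start: (λ.λ.(λ.2) (1 0) ((λ.0) (λ.λ.0))) ((λ.0) (λ.0))
  →1  λ.(λ.(λ.0) (λ.0)) ((λ.0) (λ.0) 0) ((λ.0) (λ.λ.0))
  →2  λ.(λ.0) (λ.0) ((λ.0) (λ.λ.0))
  →3  λ.(λ.0) ((λ.0) (λ.λ.0))
  →4  λ.(λ.0) (λ.λ.0)
  →5  λ.λ.λ.0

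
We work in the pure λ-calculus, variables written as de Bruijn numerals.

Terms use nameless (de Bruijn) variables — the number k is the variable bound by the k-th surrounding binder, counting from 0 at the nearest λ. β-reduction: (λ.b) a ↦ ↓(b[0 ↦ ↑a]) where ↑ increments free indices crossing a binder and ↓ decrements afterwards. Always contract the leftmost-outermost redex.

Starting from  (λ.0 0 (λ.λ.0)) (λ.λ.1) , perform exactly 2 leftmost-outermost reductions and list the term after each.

  start: (λ.0 0 (λ.λ.0)) (λ.λ.1)
  step 1: (λ.λ.1) (λ.λ.1) (λ.λ.0)
  step 2: (λ.λ.λ.1) (λ.λ.0)

Answer: after 2 steps: (λ.λ.λ.1) (λ.λ.0)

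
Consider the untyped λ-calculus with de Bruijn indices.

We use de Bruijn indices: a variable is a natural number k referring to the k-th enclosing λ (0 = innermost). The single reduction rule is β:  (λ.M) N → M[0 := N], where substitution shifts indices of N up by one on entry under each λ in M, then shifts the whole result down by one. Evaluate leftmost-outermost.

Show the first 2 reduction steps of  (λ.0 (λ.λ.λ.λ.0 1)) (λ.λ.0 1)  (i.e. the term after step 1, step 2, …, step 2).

  start: (λ.0 (λ.λ.λ.λ.0 1)) (λ.λ.0 1)
  [1] (λ.λ.0 1) (λ.λ.λ.λ.0 1)
  [2] λ.0 (λ.λ.λ.λ.0 1)

Answer: after 2 steps: λ.0 (λ.λ.λ.λ.0 1)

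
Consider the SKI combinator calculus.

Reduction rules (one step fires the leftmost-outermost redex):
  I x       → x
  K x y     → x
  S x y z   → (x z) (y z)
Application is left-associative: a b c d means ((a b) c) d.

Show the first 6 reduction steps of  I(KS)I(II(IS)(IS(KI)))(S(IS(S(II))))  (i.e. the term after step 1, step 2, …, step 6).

  start: I(KS)I(II(IS)(IS(KI)))(S(IS(S(II))))
  step 1: KSI(II(IS)(IS(KI)))(S(IS(S(II))))
  step 2: S(II(IS)(IS(KI)))(S(IS(S(II))))
  step 3: S(I(IS)(IS(KI)))(S(IS(S(II))))
  step 4: S(IS(IS(KI)))(S(IS(S(II))))
  step 5: S(S(IS(KI)))(S(IS(S(II))))
  step 6: S(S(S(KI)))(S(IS(S(II))))

Answer: after 6 steps: S(S(S(KI)))(S(IS(S(II))))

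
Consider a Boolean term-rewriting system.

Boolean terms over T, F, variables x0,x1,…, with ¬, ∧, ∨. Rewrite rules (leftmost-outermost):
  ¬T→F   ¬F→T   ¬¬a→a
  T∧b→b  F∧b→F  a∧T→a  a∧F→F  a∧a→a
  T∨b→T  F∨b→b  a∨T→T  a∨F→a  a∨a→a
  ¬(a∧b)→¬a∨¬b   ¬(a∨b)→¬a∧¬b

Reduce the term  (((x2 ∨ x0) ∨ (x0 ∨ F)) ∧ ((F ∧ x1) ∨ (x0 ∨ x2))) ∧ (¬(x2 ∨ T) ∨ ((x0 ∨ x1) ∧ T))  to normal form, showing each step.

  start: (((x2 ∨ x0) ∨ (x0 ∨ F)) ∧ ((F ∧ x1) ∨ (x0 ∨ x2))) ∧ (¬(x2 ∨ T) ∨ ((x0 ∨ x1) ∧ T))
  →1  (((x2 ∨ x0) ∨ x0) ∧ ((F ∧ x1) ∨ (x0 ∨ x2))) ∧ (¬(x2 ∨ T) ∨ ((x0 ∨ x1) ∧ T))
  →2  (((x2 ∨ x0) ∨ x0) ∧ (F ∨ (x0 ∨ x2))) ∧ (¬(x2 ∨ T) ∨ ((x0 ∨ x1) ∧ T))
  →3  (((x2 ∨ x0) ∨ x0) ∧ (x0 ∨ x2)) ∧ (¬(x2 ∨ T) ∨ ((x0 ∨ x1) ∧ T))
  →4  (((x2 ∨ x0) ∨ x0) ∧ (x0 ∨ x2)) ∧ ((¬x2 ∧ ¬T) ∨ ((x0 ∨ x1) ∧ T))
  →5  (((x2 ∨ x0) ∨ x0) ∧ (x0 ∨ x2)) ∧ ((¬x2 ∧ F) ∨ ((x0 ∨ x1) ∧ T))
  →6  (((x2 ∨ x0) ∨ x0) ∧ (x0 ∨ x2)) ∧ (F ∨ ((x0 ∨ x1) ∧ T))
  →7  (((x2 ∨ x0) ∨ x0) ∧ (x0 ∨ x2)) ∧ ((x0 ∨ x1) ∧ T)
  →8  (((x2 ∨ x0) ∨ x0) ∧ (x0 ∨ x2)) ∧ (x0 ∨ x1)

Answer: normal form = (((x2 ∨ x0) ∨ x0) ∧ (x0 ∨ x2)) ∧ (x0 ∨ x1)  (in 8 steps)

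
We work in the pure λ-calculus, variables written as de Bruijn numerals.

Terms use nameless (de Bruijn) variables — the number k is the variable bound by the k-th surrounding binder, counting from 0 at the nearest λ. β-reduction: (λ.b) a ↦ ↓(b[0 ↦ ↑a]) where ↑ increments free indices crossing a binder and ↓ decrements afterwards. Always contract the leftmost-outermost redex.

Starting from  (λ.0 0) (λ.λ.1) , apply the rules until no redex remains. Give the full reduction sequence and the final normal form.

Answer: normal form = λ.λ.λ.1  (in 2 steps)

Working:
  start: (λ.0 0) (λ.λ.1)
  →1  (λ.λ.1) (λ.λ.1)
  →2  λ.λ.λ.1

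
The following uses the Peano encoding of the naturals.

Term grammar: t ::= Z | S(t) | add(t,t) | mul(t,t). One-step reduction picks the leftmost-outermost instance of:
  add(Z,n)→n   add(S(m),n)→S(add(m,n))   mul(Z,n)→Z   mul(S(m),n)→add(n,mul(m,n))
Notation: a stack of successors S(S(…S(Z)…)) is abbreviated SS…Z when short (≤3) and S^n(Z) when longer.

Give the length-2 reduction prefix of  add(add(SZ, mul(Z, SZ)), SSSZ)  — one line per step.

  start: add(add(SZ, mul(Z, SZ)), SSSZ)
  [1] add(S(add(Z, mul(Z, SZ))), SSSZ)
  [2] S(add(add(Z, mul(Z, SZ)), SSSZ))

Answer: after 2 steps: S(add(add(Z, mul(Z, SZ)), SSSZ))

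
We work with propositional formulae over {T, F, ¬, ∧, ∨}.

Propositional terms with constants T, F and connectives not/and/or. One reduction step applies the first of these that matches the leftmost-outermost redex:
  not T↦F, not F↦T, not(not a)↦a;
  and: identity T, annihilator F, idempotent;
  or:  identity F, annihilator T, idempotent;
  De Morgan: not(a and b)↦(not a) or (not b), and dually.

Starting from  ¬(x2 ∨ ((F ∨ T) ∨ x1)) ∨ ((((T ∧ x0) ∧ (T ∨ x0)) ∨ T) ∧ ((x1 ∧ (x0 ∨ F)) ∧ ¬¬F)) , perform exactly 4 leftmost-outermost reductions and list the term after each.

  start: ¬(x2 ∨ ((F ∨ T) ∨ x1)) ∨ ((((T ∧ x0) ∧ (T ∨ x0)) ∨ T) ∧ ((x1 ∧ (x0 ∨ F)) ∧ ¬¬F))
  step 1: (¬x2 ∧ ¬((F ∨ T) ∨ x1)) ∨ ((((T ∧ x0) ∧ (T ∨ x0)) ∨ T) ∧ ((x1 ∧ (x0 ∨ F)) ∧ ¬¬F))
  step 2: (¬x2 ∧ (¬(F ∨ T) ∧ ¬x1)) ∨ ((((T ∧ x0) ∧ (T ∨ x0)) ∨ T) ∧ ((x1 ∧ (x0 ∨ F)) ∧ ¬¬F))
  step 3: (¬x2 ∧ ((¬F ∧ ¬T) ∧ ¬x1)) ∨ ((((T ∧ x0) ∧ (T ∨ x0)) ∨ T) ∧ ((x1 ∧ (x0 ∨ F)) ∧ ¬¬F))
  step 4: (¬x2 ∧ ((T ∧ ¬T) ∧ ¬x1)) ∨ ((((T ∧ x0) ∧ (T ∨ x0)) ∨ T) ∧ ((x1 ∧ (x0 ∨ F)) ∧ ¬¬F))

Answer: after 4 steps: (¬x2 ∧ ((T ∧ ¬T) ∧ ¬x1)) ∨ ((((T ∧ x0) ∧ (T ∨ x0)) ∨ T) ∧ ((x1 ∧ (x0 ∨ F)) ∧ ¬¬F))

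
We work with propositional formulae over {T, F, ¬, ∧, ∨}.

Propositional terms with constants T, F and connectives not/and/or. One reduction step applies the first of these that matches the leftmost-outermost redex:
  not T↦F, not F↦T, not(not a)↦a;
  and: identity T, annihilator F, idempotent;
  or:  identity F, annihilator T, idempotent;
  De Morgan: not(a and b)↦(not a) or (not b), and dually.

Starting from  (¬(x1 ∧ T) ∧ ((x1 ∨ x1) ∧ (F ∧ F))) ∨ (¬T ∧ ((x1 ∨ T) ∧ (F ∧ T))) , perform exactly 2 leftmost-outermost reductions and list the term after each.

  start: (¬(x1 ∧ T) ∧ ((x1 ∨ x1) ∧ (F ∧ F))) ∨ (¬T ∧ ((x1 ∨ T) ∧ (F ∧ T)))
  [1] ((¬x1 ∨ ¬T) ∧ ((x1 ∨ x1) ∧ (F ∧ F))) ∨ (¬T ∧ ((x1 ∨ T) ∧ (F ∧ T)))
  [2] ((¬x1 ∨ F) ∧ ((x1 ∨ x1) ∧ (F ∧ F))) ∨ (¬T ∧ ((x1 ∨ T) ∧ (F ∧ T)))

Answer: after 2 steps: ((¬x1 ∨ F) ∧ ((x1 ∨ x1) ∧ (F ∧ F))) ∨ (¬T ∧ ((x1 ∨ T) ∧ (F ∧ T)))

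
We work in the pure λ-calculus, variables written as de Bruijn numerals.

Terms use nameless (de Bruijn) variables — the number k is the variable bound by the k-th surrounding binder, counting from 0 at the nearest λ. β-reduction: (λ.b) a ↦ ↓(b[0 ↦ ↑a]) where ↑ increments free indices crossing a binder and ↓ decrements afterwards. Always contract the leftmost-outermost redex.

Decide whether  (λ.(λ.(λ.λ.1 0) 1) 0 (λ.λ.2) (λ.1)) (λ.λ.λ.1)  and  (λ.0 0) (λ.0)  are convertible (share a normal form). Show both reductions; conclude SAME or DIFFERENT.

Term A:
  start: (λ.(λ.(λ.λ.1 0) 1) 0 (λ.λ.2) (λ.1)) (λ.λ.λ.1)
  step 1: (λ.(λ.λ.1 0) (λ.λ.λ.1)) (λ.λ.λ.1) (λ.λ.λ.λ.λ.1) (λ.λ.λ.λ.1)
  step 2: (λ.λ.1 0) (λ.λ.λ.1) (λ.λ.λ.λ.λ.1) (λ.λ.λ.λ.1)
  step 3: (λ.(λ.λ.λ.1) 0) (λ.λ.λ.λ.λ.1) (λ.λ.λ.λ.1)
  step 4: (λ.λ.λ.1) (λ.λ.λ.λ.λ.1) (λ.λ.λ.λ.1)
  step 5: (λ.λ.1) (λ.λ.λ.λ.1)
  step 6: λ.λ.λ.λ.λ.1

Term B:
  start: (λ.0 0) (λ.0)
  step 1: (λ.0) (λ.0)
  step 2: λ.0

Answer: DIFFERENT — A ⇓ λ.λ.λ.λ.λ.1, B ⇓ λ.0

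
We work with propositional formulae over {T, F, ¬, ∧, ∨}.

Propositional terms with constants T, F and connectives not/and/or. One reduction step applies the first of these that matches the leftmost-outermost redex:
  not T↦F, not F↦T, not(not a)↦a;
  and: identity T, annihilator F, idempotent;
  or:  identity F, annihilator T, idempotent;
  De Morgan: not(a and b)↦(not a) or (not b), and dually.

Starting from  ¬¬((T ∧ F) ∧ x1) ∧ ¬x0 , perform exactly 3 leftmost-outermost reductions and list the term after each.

  start: ¬¬((T ∧ F) ∧ x1) ∧ ¬x0
  step 1: ((T ∧ F) ∧ x1) ∧ ¬x0
  step 2: (F ∧ x1) ∧ ¬x0
  step 3: F ∧ ¬x0

Answer: after 3 steps: F ∧ ¬x0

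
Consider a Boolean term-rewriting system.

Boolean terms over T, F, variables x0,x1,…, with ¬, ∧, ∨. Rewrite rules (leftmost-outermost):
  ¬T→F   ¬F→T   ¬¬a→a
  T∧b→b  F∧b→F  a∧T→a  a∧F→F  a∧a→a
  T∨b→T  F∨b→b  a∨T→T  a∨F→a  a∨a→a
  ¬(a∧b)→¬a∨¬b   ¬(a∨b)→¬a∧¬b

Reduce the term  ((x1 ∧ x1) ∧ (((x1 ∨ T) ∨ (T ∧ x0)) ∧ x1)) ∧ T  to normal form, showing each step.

  start: ((x1 ∧ x1) ∧ (((x1 ∨ T) ∨ (T ∧ x0)) ∧ x1)) ∧ T
  [1] (x1 ∧ x1) ∧ (((x1 ∨ T) ∨ (T ∧ x0)) ∧ x1)
  [2] x1 ∧ (((x1 ∨ T) ∨ (T ∧ x0)) ∧ x1)
  [3] x1 ∧ ((T ∨ (T ∧ x0)) ∧ x1)
  [4] x1 ∧ (T ∧ x1)
  [5] x1 ∧ x1
  [6] x1

Answer: normal form = x1  (in 6 steps)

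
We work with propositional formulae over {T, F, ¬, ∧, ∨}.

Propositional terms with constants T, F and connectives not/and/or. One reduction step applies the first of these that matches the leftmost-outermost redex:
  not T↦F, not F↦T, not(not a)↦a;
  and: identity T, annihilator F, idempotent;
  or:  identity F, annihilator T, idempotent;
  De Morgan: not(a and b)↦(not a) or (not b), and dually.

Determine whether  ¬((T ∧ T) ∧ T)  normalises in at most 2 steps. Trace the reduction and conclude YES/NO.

Answer: NO — after 2 steps the term is (¬T ∨ ¬T) ∨ ¬T, not yet normal

Reduction:
  start: ¬((T ∧ T) ∧ T)
  step 1: ¬(T ∧ T) ∨ ¬T
  step 2: (¬T ∨ ¬T) ∨ ¬T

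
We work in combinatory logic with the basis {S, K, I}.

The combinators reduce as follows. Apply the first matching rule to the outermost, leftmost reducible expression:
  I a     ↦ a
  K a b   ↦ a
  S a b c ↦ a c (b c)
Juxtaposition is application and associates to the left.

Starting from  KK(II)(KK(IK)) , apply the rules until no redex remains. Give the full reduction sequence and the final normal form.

Answer: normal form = KK  (in 2 steps)

Reduction:
  start: KK(II)(KK(IK))
  →1  K(KK(IK))
  →2  KK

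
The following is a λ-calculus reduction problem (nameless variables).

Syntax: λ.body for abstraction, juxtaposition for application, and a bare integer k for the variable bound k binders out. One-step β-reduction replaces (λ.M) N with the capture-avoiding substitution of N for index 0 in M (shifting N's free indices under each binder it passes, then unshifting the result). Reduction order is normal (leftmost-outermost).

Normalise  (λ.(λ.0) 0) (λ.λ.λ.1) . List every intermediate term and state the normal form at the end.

  start: (λ.(λ.0) 0) (λ.λ.λ.1)
  →1  (λ.0) (λ.λ.λ.1)
  →2  λ.λ.λ.1

Answer: normal form = λ.λ.λ.1  (in 2 steps)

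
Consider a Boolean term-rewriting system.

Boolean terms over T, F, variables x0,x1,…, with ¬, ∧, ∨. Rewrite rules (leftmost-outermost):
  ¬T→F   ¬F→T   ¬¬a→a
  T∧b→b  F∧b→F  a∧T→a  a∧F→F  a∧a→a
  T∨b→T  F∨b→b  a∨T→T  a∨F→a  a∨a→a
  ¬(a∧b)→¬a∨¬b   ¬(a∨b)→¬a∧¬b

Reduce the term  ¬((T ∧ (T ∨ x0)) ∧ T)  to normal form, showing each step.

  start: ¬((T ∧ (T ∨ x0)) ∧ T)
  [1] ¬(T ∧ (T ∨ x0)) ∨ ¬T
  [2] (¬T ∨ ¬(T ∨ x0)) ∨ ¬T
  [3] (F ∨ ¬(T ∨ x0)) ∨ ¬T
  [4] ¬(T ∨ x0) ∨ ¬T
  [5] (¬T ∧ ¬x0) ∨ ¬T
  [6] (F ∧ ¬x0) ∨ ¬T
  [7] F ∨ ¬T
  [8] ¬T
  [9] F

Answer: normal form = F  (in 9 steps)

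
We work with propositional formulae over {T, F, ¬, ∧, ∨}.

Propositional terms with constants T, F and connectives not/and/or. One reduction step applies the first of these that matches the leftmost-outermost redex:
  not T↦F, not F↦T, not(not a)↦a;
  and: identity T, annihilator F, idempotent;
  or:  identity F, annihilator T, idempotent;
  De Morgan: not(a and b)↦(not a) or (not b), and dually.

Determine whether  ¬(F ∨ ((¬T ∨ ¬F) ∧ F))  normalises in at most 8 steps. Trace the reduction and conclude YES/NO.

  start: ¬(F ∨ ((¬T ∨ ¬F) ∧ F))
  [1] ¬F ∧ ¬((¬T ∨ ¬F) ∧ F)
  [2] T ∧ ¬((¬T ∨ ¬F) ∧ F)
  [3] ¬((¬T ∨ ¬F) ∧ F)
  [4] ¬(¬T ∨ ¬F) ∨ ¬F
  [5] (¬¬T ∧ ¬¬F) ∨ ¬F
  [6] (T ∧ ¬¬F) ∨ ¬F
  [7] ¬¬F ∨ ¬F
  [8] F ∨ ¬F

Answer: NO — after 8 steps the term is F ∨ ¬F, not yet normal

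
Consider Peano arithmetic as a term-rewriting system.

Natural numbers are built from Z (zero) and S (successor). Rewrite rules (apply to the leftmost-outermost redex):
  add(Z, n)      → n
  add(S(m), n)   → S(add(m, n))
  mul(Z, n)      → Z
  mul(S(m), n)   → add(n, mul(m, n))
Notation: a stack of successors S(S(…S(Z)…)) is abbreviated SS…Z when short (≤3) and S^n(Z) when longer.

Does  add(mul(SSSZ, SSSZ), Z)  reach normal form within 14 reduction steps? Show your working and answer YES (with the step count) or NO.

  start: add(mul(SSSZ, SSSZ), Z)
  →1  add(add(SSSZ, mul(SSZ, SSSZ)), Z)
  →2  add(S(add(SSZ, mul(SSZ, SSSZ))), Z)
  →3  S(add(add(SSZ, mul(SSZ, SSSZ)), Z))
  →4  S(add(S(add(SZ, mul(SSZ, SSSZ))), Z))
  →5  S(S(add(add(SZ, mul(SSZ, SSSZ)), Z)))
  →6  S(S(add(S(add(Z, mul(SSZ, SSSZ))), Z)))
  →7  S(S(S(add(add(Z, mul(SSZ, SSSZ)), Z))))
  →8  S(S(S(add(mul(SSZ, SSSZ), Z))))
  →9  S(S(S(add(add(SSSZ, mul(SZ, SSSZ)), Z))))
  →10  S(S(S(add(S(add(SSZ, mul(SZ, SSSZ))), Z))))
  →11  S(S(S(S(add(add(SSZ, mul(SZ, SSSZ)), Z)))))
  →12  S(S(S(S(add(S(add(SZ, mul(SZ, SSSZ))), Z)))))
  →13  S(S(S(S(S(add(add(SZ, mul(SZ, SSSZ)), Z))))))
  →14  S(S(S(S(S(add(S(add(Z, mul(SZ, SSSZ))), Z))))))

Answer: NO — after 14 steps the term is S(S(S(S(S(add(S(add(Z, mul(SZ, SSSZ))), Z)))))), not yet normal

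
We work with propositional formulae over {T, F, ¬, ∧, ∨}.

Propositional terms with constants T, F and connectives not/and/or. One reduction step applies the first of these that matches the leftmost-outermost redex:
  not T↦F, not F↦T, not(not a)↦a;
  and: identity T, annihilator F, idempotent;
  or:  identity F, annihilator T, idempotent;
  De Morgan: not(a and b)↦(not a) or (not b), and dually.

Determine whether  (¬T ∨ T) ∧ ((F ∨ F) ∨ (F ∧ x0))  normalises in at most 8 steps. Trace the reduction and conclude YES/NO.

  start: (¬T ∨ T) ∧ ((F ∨ F) ∨ (F ∧ x0))
  →1  T ∧ ((F ∨ F) ∨ (F ∧ x0))
  →2  (F ∨ F) ∨ (F ∧ x0)
  →3  F ∨ (F ∧ x0)
  →4  F ∧ x0
  →5  F

Answer: YES — reaches normal form F in 5 ≤ 8 steps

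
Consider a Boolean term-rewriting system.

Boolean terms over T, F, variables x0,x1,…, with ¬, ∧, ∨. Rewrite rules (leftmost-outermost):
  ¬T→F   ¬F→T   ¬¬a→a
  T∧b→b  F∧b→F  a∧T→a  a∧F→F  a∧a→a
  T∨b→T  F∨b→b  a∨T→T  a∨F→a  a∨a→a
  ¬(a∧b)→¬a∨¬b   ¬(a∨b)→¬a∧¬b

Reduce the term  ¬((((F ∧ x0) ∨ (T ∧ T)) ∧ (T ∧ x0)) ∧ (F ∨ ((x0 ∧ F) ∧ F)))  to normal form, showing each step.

  start: ¬((((F ∧ x0) ∨ (T ∧ T)) ∧ (T ∧ x0)) ∧ (F ∨ ((x0 ∧ F) ∧ F)))
  step 1: ¬(((F ∧ x0) ∨ (T ∧ T)) ∧ (T ∧ x0)) ∨ ¬(F ∨ ((x0 ∧ F) ∧ F))
  step 2: (¬((F ∧ x0) ∨ (T ∧ T)) ∨ ¬(T ∧ x0)) ∨ ¬(F ∨ ((x0 ∧ F) ∧ F))
  step 3: ((¬(F ∧ x0) ∧ ¬(T ∧ T)) ∨ ¬(T ∧ x0)) ∨ ¬(F ∨ ((x0 ∧ F) ∧ F))
  step 4: (((¬F ∨ ¬x0) ∧ ¬(T ∧ T)) ∨ ¬(T ∧ x0)) ∨ ¬(F ∨ ((x0 ∧ F) ∧ F))
  step 5: (((T ∨ ¬x0) ∧ ¬(T ∧ T)) ∨ ¬(T ∧ x0)) ∨ ¬(F ∨ ((x0 ∧ F) ∧ F))
  step 6: ((T ∧ ¬(T ∧ T)) ∨ ¬(T ∧ x0)) ∨ ¬(F ∨ ((x0 ∧ F) ∧ F))
  step 7: (¬(T ∧ T) ∨ ¬(T ∧ x0)) ∨ ¬(F ∨ ((x0 ∧ F) ∧ F))
  step 8: ((¬T ∨ ¬T) ∨ ¬(T ∧ x0)) ∨ ¬(F ∨ ((x0 ∧ F) ∧ F))
  step 9: (¬T ∨ ¬(T ∧ x0)) ∨ ¬(F ∨ ((x0 ∧ F) ∧ F))
  step 10: (F ∨ ¬(T ∧ x0)) ∨ ¬(F ∨ ((x0 ∧ F) ∧ F))
  step 11: ¬(T ∧ x0) ∨ ¬(F ∨ ((x0 ∧ F) ∧ F))
  step 12: (¬T ∨ ¬x0) ∨ ¬(F ∨ ((x0 ∧ F) ∧ F))
  step 13: (F ∨ ¬x0) ∨ ¬(F ∨ ((x0 ∧ F) ∧ F))
  step 14: ¬x0 ∨ ¬(F ∨ ((x0 ∧ F) ∧ F))
  step 15: ¬x0 ∨ (¬F ∧ ¬((x0 ∧ F) ∧ F))
  step 16: ¬x0 ∨ (T ∧ ¬((x0 ∧ F) ∧ F))
  step 17: ¬x0 ∨ ¬((x0 ∧ F) ∧ F)
  step 18: ¬x0 ∨ (¬(x0 ∧ F) ∨ ¬F)
  step 19: ¬x0 ∨ ((¬x0 ∨ ¬F) ∨ ¬F)
  step 20: ¬x0 ∨ ((¬x0 ∨ T) ∨ ¬F)
  step 21: ¬x0 ∨ (T ∨ ¬F)
  step 22: ¬x0 ∨ T
  step 23: T

Answer: normal form = T  (in 23 steps)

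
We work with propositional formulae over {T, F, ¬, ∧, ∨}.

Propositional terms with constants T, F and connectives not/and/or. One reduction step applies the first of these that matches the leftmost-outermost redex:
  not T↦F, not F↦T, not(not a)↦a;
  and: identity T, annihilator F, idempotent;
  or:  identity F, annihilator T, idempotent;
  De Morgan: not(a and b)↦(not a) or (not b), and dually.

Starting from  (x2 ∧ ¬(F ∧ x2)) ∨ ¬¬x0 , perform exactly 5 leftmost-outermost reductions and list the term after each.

  start: (x2 ∧ ¬(F ∧ x2)) ∨ ¬¬x0
  [1] (x2 ∧ (¬F ∨ ¬x2)) ∨ ¬¬x0
  [2] (x2 ∧ (T ∨ ¬x2)) ∨ ¬¬x0
  [3] (x2 ∧ T) ∨ ¬¬x0
  [4] x2 ∨ ¬¬x0
  [5] x2 ∨ x0

Answer: after 5 steps: x2 ∨ x0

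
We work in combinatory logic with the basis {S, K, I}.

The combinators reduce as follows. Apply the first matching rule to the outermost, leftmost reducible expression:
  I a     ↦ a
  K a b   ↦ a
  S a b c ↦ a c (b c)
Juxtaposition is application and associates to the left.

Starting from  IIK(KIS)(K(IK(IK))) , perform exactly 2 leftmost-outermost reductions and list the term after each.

Answer: after 2 steps: K(KIS)(K(IK(IK)))

Reduction:
  start: IIK(KIS)(K(IK(IK)))
  [1] IK(KIS)(K(IK(IK)))
  [2] K(KIS)(K(IK(IK)))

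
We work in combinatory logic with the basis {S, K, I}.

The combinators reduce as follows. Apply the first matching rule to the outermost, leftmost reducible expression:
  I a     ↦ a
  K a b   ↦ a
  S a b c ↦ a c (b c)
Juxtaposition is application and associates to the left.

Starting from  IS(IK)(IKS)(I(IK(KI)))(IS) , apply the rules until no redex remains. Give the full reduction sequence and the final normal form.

  start: IS(IK)(IKS)(I(IK(KI)))(IS)
  step 1: S(IK)(IKS)(I(IK(KI)))(IS)
  step 2: IK(I(IK(KI)))(IKS(I(IK(KI))))(IS)
  step 3: K(I(IK(KI)))(IKS(I(IK(KI))))(IS)
  step 4: I(IK(KI))(IS)
  step 5: IK(KI)(IS)
  step 6: K(KI)(IS)
  step 7: KI

Answer: normal form = KI  (in 7 steps)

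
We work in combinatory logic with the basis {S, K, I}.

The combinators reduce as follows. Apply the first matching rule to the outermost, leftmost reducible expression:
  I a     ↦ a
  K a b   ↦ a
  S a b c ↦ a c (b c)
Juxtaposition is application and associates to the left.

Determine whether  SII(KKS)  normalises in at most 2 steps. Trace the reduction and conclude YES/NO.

Answer: NO — after 2 steps the term is KKS(I(KKS)), not yet normal

Working:
  start: SII(KKS)
  step 1: I(KKS)(I(KKS))
  step 2: KKS(I(KKS))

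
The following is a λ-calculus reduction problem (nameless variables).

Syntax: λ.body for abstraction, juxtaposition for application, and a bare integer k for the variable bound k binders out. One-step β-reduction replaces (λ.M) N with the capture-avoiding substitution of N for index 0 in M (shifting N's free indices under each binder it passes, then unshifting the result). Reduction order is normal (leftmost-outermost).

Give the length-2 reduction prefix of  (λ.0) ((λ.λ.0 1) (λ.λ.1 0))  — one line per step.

  start: (λ.0) ((λ.λ.0 1) (λ.λ.1 0))
  [1] (λ.λ.0 1) (λ.λ.1 0)
  [2] λ.0 (λ.λ.1 0)

Answer: after 2 steps: λ.0 (λ.λ.1 0)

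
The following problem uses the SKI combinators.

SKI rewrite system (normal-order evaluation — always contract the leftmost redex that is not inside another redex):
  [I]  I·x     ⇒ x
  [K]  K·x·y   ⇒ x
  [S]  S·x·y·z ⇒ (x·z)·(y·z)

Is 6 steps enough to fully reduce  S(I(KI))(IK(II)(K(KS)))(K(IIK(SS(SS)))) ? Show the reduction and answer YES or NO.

  start: S(I(KI))(IK(II)(K(KS)))(K(IIK(SS(SS))))
  →1  I(KI)(K(IIK(SS(SS))))(IK(II)(K(KS))(K(IIK(SS(SS)))))
  →2  KI(K(IIK(SS(SS))))(IK(II)(K(KS))(K(IIK(SS(SS)))))
  →3  I(IK(II)(K(KS))(K(IIK(SS(SS)))))
  →4  IK(II)(K(KS))(K(IIK(SS(SS))))
  →5  K(II)(K(KS))(K(IIK(SS(SS))))
  →6  II(K(IIK(SS(SS))))

Answer: NO — after 6 steps the term is II(K(IIK(SS(SS)))), not yet normal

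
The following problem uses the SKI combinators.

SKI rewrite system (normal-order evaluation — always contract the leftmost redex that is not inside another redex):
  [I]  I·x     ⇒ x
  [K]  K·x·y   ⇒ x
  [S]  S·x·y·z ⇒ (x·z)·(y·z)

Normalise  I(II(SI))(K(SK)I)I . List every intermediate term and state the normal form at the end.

  start: I(II(SI))(K(SK)I)I
  step 1: II(SI)(K(SK)I)I
  step 2: I(SI)(K(SK)I)I
  step 3: SI(K(SK)I)I
  step 4: II(K(SK)II)
  step 5: I(K(SK)II)
  step 6: K(SK)II
  step 7: SKI

Answer: normal form = SKI  (in 7 steps)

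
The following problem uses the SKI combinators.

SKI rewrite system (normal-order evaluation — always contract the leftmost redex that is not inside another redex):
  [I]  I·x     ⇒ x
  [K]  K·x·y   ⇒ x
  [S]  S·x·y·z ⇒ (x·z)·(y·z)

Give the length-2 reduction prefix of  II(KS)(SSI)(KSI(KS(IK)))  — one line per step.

Answer: after 2 steps: KS(SSI)(KSI(KS(IK)))

Working:
  start: II(KS)(SSI)(KSI(KS(IK)))
  step 1: I(KS)(SSI)(KSI(KS(IK)))
  step 2: KS(SSI)(KSI(KS(IK)))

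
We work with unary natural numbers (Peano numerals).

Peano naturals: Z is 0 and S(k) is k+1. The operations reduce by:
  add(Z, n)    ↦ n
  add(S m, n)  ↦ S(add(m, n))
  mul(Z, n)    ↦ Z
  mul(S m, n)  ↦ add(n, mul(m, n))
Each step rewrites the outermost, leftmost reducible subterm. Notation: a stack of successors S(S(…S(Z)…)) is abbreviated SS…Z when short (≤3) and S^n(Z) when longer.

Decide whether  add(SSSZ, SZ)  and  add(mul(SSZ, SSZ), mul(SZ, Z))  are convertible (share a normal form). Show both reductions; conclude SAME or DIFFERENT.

Term A:
  start: add(SSSZ, SZ)
  step 1: S(add(SSZ, SZ))
  step 2: S(S(add(SZ, SZ)))
  step 3: S(S(S(add(Z, SZ))))
  step 4: S^4(Z)

Term B:
  start: add(mul(SSZ, SSZ), mul(SZ, Z))
  step 1: add(add(SSZ, mul(SZ, SSZ)), mul(SZ, Z))
  step 2: add(S(add(SZ, mul(SZ, SSZ))), mul(SZ, Z))
  step 3: S(add(add(SZ, mul(SZ, SSZ)), mul(SZ, Z)))
  step 4: S(add(S(add(Z, mul(SZ, SSZ))), mul(SZ, Z)))
  step 5: S(S(add(add(Z, mul(SZ, SSZ)), mul(SZ, Z))))
  step 6: S(S(add(mul(SZ, SSZ), mul(SZ, Z))))
  step 7: S(S(add(add(SSZ, mul(Z, SSZ)), mul(SZ, Z))))
  step 8: S(S(add(S(add(SZ, mul(Z, SSZ))), mul(SZ, Z))))
  step 9: S(S(S(add(add(SZ, mul(Z, SSZ)), mul(SZ, Z)))))
  step 10: S(S(S(add(S(add(Z, mul(Z, SSZ))), mul(SZ, Z)))))
  step 11: S(S(S(S(add(add(Z, mul(Z, SSZ)), mul(SZ, Z))))))
  step 12: S(S(S(S(add(mul(Z, SSZ), mul(SZ, Z))))))
  step 13: S(S(S(S(add(Z, mul(SZ, Z))))))
  step 14: S(S(S(S(mul(SZ, Z)))))
  step 15: S(S(S(S(add(Z, mul(Z, Z))))))
  step 16: S(S(S(S(mul(Z, Z)))))
  step 17: S^4(Z)

Answer: SAME — A ⇓ S^4(Z), B ⇓ S^4(Z)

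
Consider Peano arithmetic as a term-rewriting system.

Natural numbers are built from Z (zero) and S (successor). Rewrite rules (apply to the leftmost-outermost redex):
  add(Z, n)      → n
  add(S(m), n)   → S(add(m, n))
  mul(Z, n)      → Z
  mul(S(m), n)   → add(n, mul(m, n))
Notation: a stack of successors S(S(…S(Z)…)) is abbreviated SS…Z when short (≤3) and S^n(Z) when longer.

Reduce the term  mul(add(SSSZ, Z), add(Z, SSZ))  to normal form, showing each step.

Answer: normal form = S^6(Z)  (in 20 steps)

Working:
  start: mul(add(SSSZ, Z), add(Z, SSZ))
  step 1: mul(S(add(SSZ, Z)), add(Z, SSZ))
  step 2: add(add(Z, SSZ), mul(add(SSZ, Z), add(Z, SSZ)))
  step 3: add(SSZ, mul(add(SSZ, Z), add(Z, SSZ)))
  step 4: S(add(SZ, mul(add(SSZ, Z), add(Z, SSZ))))
  step 5: S(S(add(Z, mul(add(SSZ, Z), add(Z, SSZ)))))
  step 6: S(S(mul(add(SSZ, Z), add(Z, SSZ))))
  step 7: S(S(mul(S(add(SZ, Z)), add(Z, SSZ))))
  step 8: S(S(add(add(Z, SSZ), mul(add(SZ, Z), add(Z, SSZ)))))
  step 9: S(S(add(SSZ, mul(add(SZ, Z), add(Z, SSZ)))))
  step 10: S(S(S(add(SZ, mul(add(SZ, Z), add(Z, SSZ))))))
  step 11: S(S(S(S(add(Z, mul(add(SZ, Z), add(Z, SSZ)))))))
  step 12: S(S(S(S(mul(add(SZ, Z), add(Z, SSZ))))))
  step 13: S(S(S(S(mul(S(add(Z, Z)), add(Z, SSZ))))))
  step 14: S(S(S(S(add(add(Z, SSZ), mul(add(Z, Z), add(Z, SSZ)))))))
  step 15: S(S(S(S(add(SSZ, mul(add(Z, Z), add(Z, SSZ)))))))
  step 16: S(S(S(S(S(add(SZ, mul(add(Z, Z), add(Z, SSZ))))))))
  step 17: S(S(S(S(S(S(add(Z, mul(add(Z, Z), add(Z, SSZ)))))))))
  step 18: S(S(S(S(S(S(mul(add(Z, Z), add(Z, SSZ))))))))
  step 19: S(S(S(S(S(S(mul(Z, add(Z, SSZ))))))))
  step 20: S^6(Z)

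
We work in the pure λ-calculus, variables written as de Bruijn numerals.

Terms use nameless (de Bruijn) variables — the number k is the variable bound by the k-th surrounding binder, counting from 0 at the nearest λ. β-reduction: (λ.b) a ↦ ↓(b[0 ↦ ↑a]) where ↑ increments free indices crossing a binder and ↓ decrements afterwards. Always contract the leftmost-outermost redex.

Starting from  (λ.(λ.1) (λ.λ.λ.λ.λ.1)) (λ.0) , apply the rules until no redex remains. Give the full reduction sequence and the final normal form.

Answer: normal form = λ.0  (in 2 steps)

Working:
  start: (λ.(λ.1) (λ.λ.λ.λ.λ.1)) (λ.0)
  step 1: (λ.λ.0) (λ.λ.λ.λ.λ.1)
  step 2: λ.0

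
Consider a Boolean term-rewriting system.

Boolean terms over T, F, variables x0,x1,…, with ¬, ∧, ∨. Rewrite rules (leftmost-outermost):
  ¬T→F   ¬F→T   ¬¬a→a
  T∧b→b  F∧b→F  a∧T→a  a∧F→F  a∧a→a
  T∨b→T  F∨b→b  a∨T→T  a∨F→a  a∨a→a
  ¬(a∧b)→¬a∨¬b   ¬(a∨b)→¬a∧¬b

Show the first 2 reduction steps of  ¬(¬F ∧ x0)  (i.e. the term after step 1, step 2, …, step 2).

  start: ¬(¬F ∧ x0)
  step 1: ¬¬F ∨ ¬x0
  step 2: F ∨ ¬x0

Answer: after 2 steps: F ∨ ¬x0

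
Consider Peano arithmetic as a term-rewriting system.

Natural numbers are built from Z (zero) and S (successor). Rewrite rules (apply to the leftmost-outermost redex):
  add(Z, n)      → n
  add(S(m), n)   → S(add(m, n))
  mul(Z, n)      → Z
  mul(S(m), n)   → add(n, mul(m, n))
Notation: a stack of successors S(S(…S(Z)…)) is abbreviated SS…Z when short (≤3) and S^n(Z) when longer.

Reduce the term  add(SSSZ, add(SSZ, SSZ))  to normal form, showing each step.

Answer: normal form = S^7(Z)  (in 7 steps)

Derivation:
  start: add(SSSZ, add(SSZ, SSZ))
  step 1: S(add(SSZ, add(SSZ, SSZ)))
  step 2: S(S(add(SZ, add(SSZ, SSZ))))
  step 3: S(S(S(add(Z, add(SSZ, SSZ)))))
  step 4: S(S(S(add(SSZ, SSZ))))
  step 5: S(S(S(S(add(SZ, SSZ)))))
  step 6: S(S(S(S(S(add(Z, SSZ))))))
  step 7: S^7(Z)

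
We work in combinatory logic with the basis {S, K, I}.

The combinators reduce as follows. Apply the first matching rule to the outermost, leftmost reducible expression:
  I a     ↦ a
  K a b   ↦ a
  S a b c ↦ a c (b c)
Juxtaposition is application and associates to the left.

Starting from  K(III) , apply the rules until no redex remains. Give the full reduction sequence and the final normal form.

Answer: normal form = KI  (in 2 steps)

Derivation:
  start: K(III)
  step 1: K(II)
  step 2: KI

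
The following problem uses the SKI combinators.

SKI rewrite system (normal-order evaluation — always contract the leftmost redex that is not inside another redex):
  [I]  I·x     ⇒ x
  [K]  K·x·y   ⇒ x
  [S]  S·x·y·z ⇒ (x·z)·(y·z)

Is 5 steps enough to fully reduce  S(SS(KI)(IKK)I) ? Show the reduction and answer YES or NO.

Answer: NO — after 5 steps the term is S(K(II)), not yet normal

Reduction:
  start: S(SS(KI)(IKK)I)
  step 1: S(S(IKK)(KI(IKK))I)
  step 2: S(IKKI(KI(IKK)I))
  step 3: S(KKI(KI(IKK)I))
  step 4: S(K(KI(IKK)I))
  step 5: S(K(II))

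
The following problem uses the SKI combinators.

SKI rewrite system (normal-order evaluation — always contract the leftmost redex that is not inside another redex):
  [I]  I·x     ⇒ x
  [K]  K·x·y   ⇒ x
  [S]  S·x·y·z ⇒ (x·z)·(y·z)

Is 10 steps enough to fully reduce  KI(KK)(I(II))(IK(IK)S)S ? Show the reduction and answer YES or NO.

Answer: YES — reaches normal form KS in 8 ≤ 10 steps

Reduction:
  start: KI(KK)(I(II))(IK(IK)S)S
  step 1: I(I(II))(IK(IK)S)S
  step 2: I(II)(IK(IK)S)S
  step 3: II(IK(IK)S)S
  step 4: I(IK(IK)S)S
  step 5: IK(IK)SS
  step 6: K(IK)SS
  step 7: IKS
  step 8: KS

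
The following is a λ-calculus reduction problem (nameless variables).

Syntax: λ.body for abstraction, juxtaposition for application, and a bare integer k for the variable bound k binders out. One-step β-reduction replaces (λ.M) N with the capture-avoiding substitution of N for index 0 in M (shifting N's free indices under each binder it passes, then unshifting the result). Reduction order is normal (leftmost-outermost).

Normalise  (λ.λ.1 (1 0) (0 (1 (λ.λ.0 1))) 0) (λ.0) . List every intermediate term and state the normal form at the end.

Answer: normal form = λ.0 (0 (λ.λ.0 1)) 0  (in 4 steps)

Reduction:
  start: (λ.λ.1 (1 0) (0 (1 (λ.λ.0 1))) 0) (λ.0)
  step 1: λ.(λ.0) ((λ.0) 0) (0 ((λ.0) (λ.λ.0 1))) 0
  step 2: λ.(λ.0) 0 (0 ((λ.0) (λ.λ.0 1))) 0
  step 3: λ.0 (0 ((λ.0) (λ.λ.0 1))) 0
  step 4: λ.0 (0 (λ.λ.0 1)) 0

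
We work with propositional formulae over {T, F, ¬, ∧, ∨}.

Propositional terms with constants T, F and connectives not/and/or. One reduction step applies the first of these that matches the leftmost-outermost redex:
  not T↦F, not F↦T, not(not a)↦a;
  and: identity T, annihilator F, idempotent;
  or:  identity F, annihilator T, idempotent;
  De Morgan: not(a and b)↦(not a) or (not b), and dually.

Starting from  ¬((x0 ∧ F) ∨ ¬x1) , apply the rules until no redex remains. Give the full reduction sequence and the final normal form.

Answer: normal form = x1  (in 6 steps)

Derivation:
  start: ¬((x0 ∧ F) ∨ ¬x1)
  step 1: ¬(x0 ∧ F) ∧ ¬¬x1
  step 2: (¬x0 ∨ ¬F) ∧ ¬¬x1
  step 3: (¬x0 ∨ T) ∧ ¬¬x1
  step 4: T ∧ ¬¬x1
  step 5: ¬¬x1
  step 6: x1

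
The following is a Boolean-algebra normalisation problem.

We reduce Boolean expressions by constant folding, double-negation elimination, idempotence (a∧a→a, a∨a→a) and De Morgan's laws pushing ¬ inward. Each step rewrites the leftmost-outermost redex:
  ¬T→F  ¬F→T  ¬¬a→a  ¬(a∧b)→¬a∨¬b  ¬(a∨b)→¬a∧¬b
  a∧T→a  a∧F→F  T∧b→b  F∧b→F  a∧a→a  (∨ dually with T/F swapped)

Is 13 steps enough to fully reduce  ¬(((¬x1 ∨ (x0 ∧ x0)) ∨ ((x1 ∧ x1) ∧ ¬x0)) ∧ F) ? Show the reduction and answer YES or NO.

  start: ¬(((¬x1 ∨ (x0 ∧ x0)) ∨ ((x1 ∧ x1) ∧ ¬x0)) ∧ F)
  →1  ¬((¬x1 ∨ (x0 ∧ x0)) ∨ ((x1 ∧ x1) ∧ ¬x0)) ∨ ¬F
  →2  (¬(¬x1 ∨ (x0 ∧ x0)) ∧ ¬((x1 ∧ x1) ∧ ¬x0)) ∨ ¬F
  →3  ((¬¬x1 ∧ ¬(x0 ∧ x0)) ∧ ¬((x1 ∧ x1) ∧ ¬x0)) ∨ ¬F
  →4  ((x1 ∧ ¬(x0 ∧ x0)) ∧ ¬((x1 ∧ x1) ∧ ¬x0)) ∨ ¬F
  →5  ((x1 ∧ (¬x0 ∨ ¬x0)) ∧ ¬((x1 ∧ x1) ∧ ¬x0)) ∨ ¬F
  →6  ((x1 ∧ ¬x0) ∧ ¬((x1 ∧ x1) ∧ ¬x0)) ∨ ¬F
  →7  ((x1 ∧ ¬x0) ∧ (¬(x1 ∧ x1) ∨ ¬¬x0)) ∨ ¬F
  →8  ((x1 ∧ ¬x0) ∧ ((¬x1 ∨ ¬x1) ∨ ¬¬x0)) ∨ ¬F
  →9  ((x1 ∧ ¬x0) ∧ (¬x1 ∨ ¬¬x0)) ∨ ¬F
  →10  ((x1 ∧ ¬x0) ∧ (¬x1 ∨ x0)) ∨ ¬F
  →11  ((x1 ∧ ¬x0) ∧ (¬x1 ∨ x0)) ∨ T
  →12  T

Answer: YES — reaches normal form T in 12 ≤ 13 steps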